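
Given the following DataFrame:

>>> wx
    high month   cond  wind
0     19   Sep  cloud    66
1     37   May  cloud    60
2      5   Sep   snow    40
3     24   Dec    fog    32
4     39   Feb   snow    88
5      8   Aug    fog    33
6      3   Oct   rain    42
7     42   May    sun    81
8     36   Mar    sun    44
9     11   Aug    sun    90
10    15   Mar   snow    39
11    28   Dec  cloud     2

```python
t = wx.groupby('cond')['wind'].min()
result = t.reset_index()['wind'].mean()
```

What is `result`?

group by cond, min of wind:
cond
cloud     2
fog      32
rain     42
snow     39
sun      44
Name: wind, dtype: int64
reset_index():
    cond  wind
0  cloud     2
1    fog    32
2   rain    42
3   snow    39
4    sun    44
mean of column 'wind' → 31.8

31.8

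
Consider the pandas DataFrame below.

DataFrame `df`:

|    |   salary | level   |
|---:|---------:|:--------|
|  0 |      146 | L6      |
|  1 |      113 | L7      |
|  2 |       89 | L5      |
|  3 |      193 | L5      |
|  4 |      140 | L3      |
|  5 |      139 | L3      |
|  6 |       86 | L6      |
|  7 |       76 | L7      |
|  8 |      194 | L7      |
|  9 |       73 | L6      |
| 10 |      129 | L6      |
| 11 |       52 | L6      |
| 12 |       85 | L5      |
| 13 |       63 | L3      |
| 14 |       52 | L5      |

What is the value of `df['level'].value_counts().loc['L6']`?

5

value_counts of level:
level
L6    5
L5    4
L7    3
L3    3
Name: count, dtype: int64
value at index 'L6' → 5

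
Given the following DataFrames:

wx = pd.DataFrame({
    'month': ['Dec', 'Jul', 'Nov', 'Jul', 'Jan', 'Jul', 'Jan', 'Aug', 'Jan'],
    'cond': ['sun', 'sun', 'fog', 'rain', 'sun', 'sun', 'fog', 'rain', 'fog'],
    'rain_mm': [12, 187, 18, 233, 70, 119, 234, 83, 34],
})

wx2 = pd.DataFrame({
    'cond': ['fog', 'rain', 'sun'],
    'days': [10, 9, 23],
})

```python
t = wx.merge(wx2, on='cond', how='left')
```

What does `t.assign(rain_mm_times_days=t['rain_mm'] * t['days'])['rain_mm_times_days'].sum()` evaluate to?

merge on 'cond' (how='left') → 9 rows:
  month  cond  rain_mm  days
0   Dec   sun       12    23
1   Jul   sun      187    23
2   Nov   fog       18    10
3   Jul  rain      233     9
4   Jan   sun       70    23
5   Jul   sun      119    23
6   Jan   fog      234    10
7   Aug  rain       83     9
8   Jan   fog       34    10
add column rain_mm_times_days = t['rain_mm'] * t['days']:
  month  cond  rain_mm  days  rain_mm_times_days
0   Dec   sun       12    23                 276
1   Jul   sun      187    23                4301
2   Nov   fog       18    10                 180
3   Jul  rain      233     9                2097
4   Jan   sun       70    23                1610
5   Jul   sun      119    23                2737
6   Jan   fog      234    10                2340
7   Aug  rain       83     9                 747
8   Jan   fog       34    10                 340

14628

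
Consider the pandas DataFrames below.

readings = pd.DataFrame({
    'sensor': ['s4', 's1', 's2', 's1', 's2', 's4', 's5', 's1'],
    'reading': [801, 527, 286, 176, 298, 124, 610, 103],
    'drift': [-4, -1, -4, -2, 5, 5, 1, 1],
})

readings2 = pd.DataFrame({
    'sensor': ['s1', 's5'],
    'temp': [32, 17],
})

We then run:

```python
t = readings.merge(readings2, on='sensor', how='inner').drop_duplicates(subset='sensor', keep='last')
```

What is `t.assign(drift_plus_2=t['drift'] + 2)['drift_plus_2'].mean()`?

merge on 'sensor' (how='inner') → 4 rows:
  sensor  reading  drift  temp
0     s1      527     -1    32
1     s1      176     -2    32
2     s5      610      1    17
3     s1      103      1    32
drop duplicate sensor (keep=last):
  sensor  reading  drift  temp
2     s5      610      1    17
3     s1      103      1    32
add column drift_plus_2 = t['drift'] + 2:
  sensor  reading  drift  temp  drift_plus_2
2     s5      610      1    17             3
3     s1      103      1    32             3

3.0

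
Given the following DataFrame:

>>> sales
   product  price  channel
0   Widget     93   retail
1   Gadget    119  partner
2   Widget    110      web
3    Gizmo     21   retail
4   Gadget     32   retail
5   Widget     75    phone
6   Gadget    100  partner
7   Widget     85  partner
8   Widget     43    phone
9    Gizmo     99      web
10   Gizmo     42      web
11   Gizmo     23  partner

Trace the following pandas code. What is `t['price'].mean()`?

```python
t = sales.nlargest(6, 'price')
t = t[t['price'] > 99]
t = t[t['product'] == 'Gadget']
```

109.5

take 6 rows with largest price:
  product  price  channel
1  Gadget    119  partner
2  Widget    110      web
6  Gadget    100  partner
9   Gizmo     99      web
0  Widget     93   retail
7  Widget     85  partner
filter rows where price > 99:
  product  price  channel
1  Gadget    119  partner
2  Widget    110      web
6  Gadget    100  partner
filter rows where product == 'Gadget':
  product  price  channel
1  Gadget    119  partner
6  Gadget    100  partner
Hence 109.5.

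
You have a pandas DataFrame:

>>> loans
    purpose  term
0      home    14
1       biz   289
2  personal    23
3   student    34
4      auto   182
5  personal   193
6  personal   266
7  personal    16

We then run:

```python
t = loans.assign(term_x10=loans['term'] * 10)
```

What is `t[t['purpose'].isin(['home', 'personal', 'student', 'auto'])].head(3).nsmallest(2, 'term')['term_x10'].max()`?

230

add column term_x10 = loans['term'] * 10:
    purpose  term  term_x10
0      home    14       140
1       biz   289      2890
2  personal    23       230
3   student    34       340
4      auto   182      1820
5  personal   193      1930
6  personal   266      2660
7  personal    16       160
filter rows where purpose in ['home', 'personal', 'student', 'auto']:
    purpose  term  term_x10
0      home    14       140
2  personal    23       230
3   student    34       340
4      auto   182      1820
5  personal   193      1930
6  personal   266      2660
7  personal    16       160
take first 3 rows:
    purpose  term  term_x10
0      home    14       140
2  personal    23       230
3   student    34       340
take 2 rows with smallest term:
    purpose  term  term_x10
0      home    14       140
2  personal    23       230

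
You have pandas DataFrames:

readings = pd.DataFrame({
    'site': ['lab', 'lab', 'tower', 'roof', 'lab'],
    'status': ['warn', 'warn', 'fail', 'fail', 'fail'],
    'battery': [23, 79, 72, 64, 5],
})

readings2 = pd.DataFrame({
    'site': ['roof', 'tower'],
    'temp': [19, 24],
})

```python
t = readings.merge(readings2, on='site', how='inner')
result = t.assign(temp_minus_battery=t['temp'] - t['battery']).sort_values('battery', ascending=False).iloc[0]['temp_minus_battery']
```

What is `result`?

merge on 'site' (how='inner') → 2 rows:
    site status  battery  temp
0  tower   fail       72    24
1   roof   fail       64    19
add column temp_minus_battery = t['temp'] - t['battery']:
    site status  battery  temp  temp_minus_battery
0  tower   fail       72    24                 -48
1   roof   fail       64    19                 -45
sort by battery descending:
    site status  battery  temp  temp_minus_battery
0  tower   fail       72    24                 -48
1   roof   fail       64    19                 -45
Reading off the value at position 0, column 'temp_minus_battery', we get -48.

-48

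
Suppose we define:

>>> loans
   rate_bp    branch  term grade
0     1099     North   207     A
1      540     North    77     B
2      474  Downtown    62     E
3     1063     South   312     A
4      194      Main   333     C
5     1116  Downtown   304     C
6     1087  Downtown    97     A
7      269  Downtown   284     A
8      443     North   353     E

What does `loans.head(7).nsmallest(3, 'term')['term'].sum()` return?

236

take first 7 rows:
   rate_bp    branch  term grade
0     1099     North   207     A
1      540     North    77     B
2      474  Downtown    62     E
3     1063     South   312     A
4      194      Main   333     C
5     1116  Downtown   304     C
6     1087  Downtown    97     A
take 3 rows with smallest term:
   rate_bp    branch  term grade
2      474  Downtown    62     E
1      540     North    77     B
6     1087  Downtown    97     A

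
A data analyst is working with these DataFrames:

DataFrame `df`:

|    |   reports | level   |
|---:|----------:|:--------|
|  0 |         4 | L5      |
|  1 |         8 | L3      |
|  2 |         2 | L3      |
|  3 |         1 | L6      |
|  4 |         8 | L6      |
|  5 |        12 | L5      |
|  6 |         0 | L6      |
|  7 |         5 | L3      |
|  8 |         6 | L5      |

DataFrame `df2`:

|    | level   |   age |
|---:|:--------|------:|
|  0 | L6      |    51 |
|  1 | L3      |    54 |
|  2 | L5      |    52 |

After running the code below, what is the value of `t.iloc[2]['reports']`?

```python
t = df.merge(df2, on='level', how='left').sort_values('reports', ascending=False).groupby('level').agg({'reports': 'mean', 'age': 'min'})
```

3.0

merge on 'level' (how='left') → 9 rows:
   reports level  age
0        4    L5   52
1        8    L3   54
2        2    L3   54
3        1    L6   51
4        8    L6   51
5       12    L5   52
6        0    L6   51
7        5    L3   54
8        6    L5   52
sort by reports descending:
   reports level  age
5       12    L5   52
1        8    L3   54
4        8    L6   51
8        6    L5   52
7        5    L3   54
0        4    L5   52
2        2    L3   54
3        1    L6   51
6        0    L6   51
group by level: mean(reports), min(age):
        reports  age
level               
L3     5.000000   54
L5     7.333333   52
L6     3.000000   51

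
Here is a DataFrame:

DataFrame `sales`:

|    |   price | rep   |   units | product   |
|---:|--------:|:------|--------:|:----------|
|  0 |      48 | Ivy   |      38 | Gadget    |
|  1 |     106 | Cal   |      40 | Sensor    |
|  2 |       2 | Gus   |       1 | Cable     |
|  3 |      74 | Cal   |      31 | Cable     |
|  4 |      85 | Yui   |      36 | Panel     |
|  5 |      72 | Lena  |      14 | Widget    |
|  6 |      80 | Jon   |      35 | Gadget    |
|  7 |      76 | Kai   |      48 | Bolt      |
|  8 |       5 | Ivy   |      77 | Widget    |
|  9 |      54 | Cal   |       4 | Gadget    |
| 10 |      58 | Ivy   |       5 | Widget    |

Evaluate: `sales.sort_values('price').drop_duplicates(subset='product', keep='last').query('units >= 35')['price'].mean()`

sort by price:
    price   rep  units product
2       2   Gus      1   Cable
8       5   Ivy     77  Widget
0      48   Ivy     38  Gadget
9      54   Cal      4  Gadget
10     58   Ivy      5  Widget
5      72  Lena     14  Widget
3      74   Cal     31   Cable
7      76   Kai     48    Bolt
6      80   Jon     35  Gadget
4      85   Yui     36   Panel
1     106   Cal     40  Sensor
drop duplicate product (keep=last):
   price   rep  units product
5     72  Lena     14  Widget
3     74   Cal     31   Cable
7     76   Kai     48    Bolt
6     80   Jon     35  Gadget
4     85   Yui     36   Panel
1    106   Cal     40  Sensor
filter rows where units >= 35:
   price  rep  units product
7     76  Kai     48    Bolt
6     80  Jon     35  Gadget
4     85  Yui     36   Panel
1    106  Cal     40  Sensor
Finally, mean of column 'price' = 86.75.

86.75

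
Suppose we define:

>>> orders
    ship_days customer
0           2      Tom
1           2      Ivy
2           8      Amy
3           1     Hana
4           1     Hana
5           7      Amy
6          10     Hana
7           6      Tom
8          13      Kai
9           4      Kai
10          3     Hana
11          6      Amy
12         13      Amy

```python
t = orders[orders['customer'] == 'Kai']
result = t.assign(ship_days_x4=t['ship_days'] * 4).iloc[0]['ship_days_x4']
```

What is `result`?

52

filter rows where customer == 'Kai':
   ship_days customer
8         13      Kai
9          4      Kai
add column ship_days_x4 = t['ship_days'] * 4:
   ship_days customer  ship_days_x4
8         13      Kai            52
9          4      Kai            16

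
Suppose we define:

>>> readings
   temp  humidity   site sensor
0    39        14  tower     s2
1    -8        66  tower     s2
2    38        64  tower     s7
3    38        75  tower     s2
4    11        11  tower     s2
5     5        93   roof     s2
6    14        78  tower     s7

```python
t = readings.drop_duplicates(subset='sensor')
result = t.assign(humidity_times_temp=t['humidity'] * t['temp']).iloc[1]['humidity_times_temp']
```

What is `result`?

drop duplicate sensor (keep=first):
   temp  humidity   site sensor
0    39        14  tower     s2
2    38        64  tower     s7
add column humidity_times_temp = t['humidity'] * t['temp']:
   temp  humidity   site sensor  humidity_times_temp
0    39        14  tower     s2                  546
2    38        64  tower     s7                 2432
Reading off the value at position 1, column 'humidity_times_temp', we get 2432.

2432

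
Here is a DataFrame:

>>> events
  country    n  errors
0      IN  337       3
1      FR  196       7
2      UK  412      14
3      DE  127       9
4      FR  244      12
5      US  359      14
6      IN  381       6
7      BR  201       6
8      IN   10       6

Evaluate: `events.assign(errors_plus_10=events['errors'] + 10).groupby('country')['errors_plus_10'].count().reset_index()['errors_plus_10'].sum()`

9

add column errors_plus_10 = events['errors'] + 10:
  country    n  errors  errors_plus_10
0      IN  337       3              13
1      FR  196       7              17
2      UK  412      14              24
3      DE  127       9              19
4      FR  244      12              22
5      US  359      14              24
6      IN  381       6              16
7      BR  201       6              16
8      IN   10       6              16
group by country, count of errors_plus_10:
country
BR    1
DE    1
FR    2
IN    3
UK    1
US    1
Name: errors_plus_10, dtype: int64
reset_index():
  country  errors_plus_10
0      BR               1
1      DE               1
2      FR               2
3      IN               3
4      UK               1
5      US               1
Taking the sum of column 'errors_plus_10' gives 9.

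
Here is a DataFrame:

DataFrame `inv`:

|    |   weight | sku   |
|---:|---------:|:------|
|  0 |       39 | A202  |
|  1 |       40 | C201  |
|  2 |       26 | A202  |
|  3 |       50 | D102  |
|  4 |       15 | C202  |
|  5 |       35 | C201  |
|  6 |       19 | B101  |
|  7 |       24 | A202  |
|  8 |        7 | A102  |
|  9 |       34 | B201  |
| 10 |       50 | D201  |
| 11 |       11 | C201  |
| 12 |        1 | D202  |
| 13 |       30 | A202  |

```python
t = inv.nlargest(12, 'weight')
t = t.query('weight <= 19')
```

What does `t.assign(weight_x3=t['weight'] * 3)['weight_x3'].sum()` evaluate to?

135

take 12 rows with largest weight:
    weight   sku
3       50  D102
10      50  D201
1       40  C201
0       39  A202
5       35  C201
9       34  B201
13      30  A202
2       26  A202
7       24  A202
6       19  B101
4       15  C202
11      11  C201
filter rows where weight <= 19:
    weight   sku
6       19  B101
4       15  C202
11      11  C201
add column weight_x3 = t['weight'] * 3:
    weight   sku  weight_x3
6       19  B101         57
4       15  C202         45
11      11  C201         33
Then the sum of column 'weight_x3': 135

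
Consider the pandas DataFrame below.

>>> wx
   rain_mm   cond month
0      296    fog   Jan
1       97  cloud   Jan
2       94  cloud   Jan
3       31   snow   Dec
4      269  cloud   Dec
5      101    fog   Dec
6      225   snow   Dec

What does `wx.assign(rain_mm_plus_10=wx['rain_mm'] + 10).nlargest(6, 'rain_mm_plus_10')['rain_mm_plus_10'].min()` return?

add column rain_mm_plus_10 = wx['rain_mm'] + 10:
   rain_mm   cond month  rain_mm_plus_10
0      296    fog   Jan              306
1       97  cloud   Jan              107
2       94  cloud   Jan              104
3       31   snow   Dec               41
4      269  cloud   Dec              279
5      101    fog   Dec              111
6      225   snow   Dec              235
take 6 rows with largest rain_mm_plus_10:
   rain_mm   cond month  rain_mm_plus_10
0      296    fog   Jan              306
4      269  cloud   Dec              279
6      225   snow   Dec              235
5      101    fog   Dec              111
1       97  cloud   Jan              107
2       94  cloud   Jan              104

104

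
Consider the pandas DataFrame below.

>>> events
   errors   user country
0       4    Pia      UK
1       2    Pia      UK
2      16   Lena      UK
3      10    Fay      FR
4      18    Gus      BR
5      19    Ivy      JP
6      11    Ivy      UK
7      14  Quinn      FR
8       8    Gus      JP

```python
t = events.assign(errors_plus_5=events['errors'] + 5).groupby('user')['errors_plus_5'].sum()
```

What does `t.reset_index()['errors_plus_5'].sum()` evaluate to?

147

add column errors_plus_5 = events['errors'] + 5:
   errors   user country  errors_plus_5
0       4    Pia      UK              9
1       2    Pia      UK              7
2      16   Lena      UK             21
3      10    Fay      FR             15
4      18    Gus      BR             23
5      19    Ivy      JP             24
6      11    Ivy      UK             16
7      14  Quinn      FR             19
8       8    Gus      JP             13
group by user, sum of errors_plus_5:
user
Fay      15
Gus      36
Ivy      40
Lena     21
Pia      16
Quinn    19
Name: errors_plus_5, dtype: int64
reset_index():
    user  errors_plus_5
0    Fay             15
1    Gus             36
2    Ivy             40
3   Lena             21
4    Pia             16
5  Quinn             19
Finally, sum of column 'errors_plus_5' = 147.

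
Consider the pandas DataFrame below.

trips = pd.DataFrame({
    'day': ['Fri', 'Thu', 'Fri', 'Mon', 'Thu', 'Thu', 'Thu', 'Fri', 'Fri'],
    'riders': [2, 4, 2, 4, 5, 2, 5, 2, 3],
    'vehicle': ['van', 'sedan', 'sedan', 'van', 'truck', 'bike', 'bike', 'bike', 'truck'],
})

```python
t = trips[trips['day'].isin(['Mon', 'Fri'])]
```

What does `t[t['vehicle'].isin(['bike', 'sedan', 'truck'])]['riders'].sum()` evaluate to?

filter rows where day in ['Mon', 'Fri']:
   day  riders vehicle
0  Fri       2     van
2  Fri       2   sedan
3  Mon       4     van
7  Fri       2    bike
8  Fri       3   truck
filter rows where vehicle in ['bike', 'sedan', 'truck']:
   day  riders vehicle
2  Fri       2   sedan
7  Fri       2    bike
8  Fri       3   truck
Reading off the sum of column 'riders', we get 7.

7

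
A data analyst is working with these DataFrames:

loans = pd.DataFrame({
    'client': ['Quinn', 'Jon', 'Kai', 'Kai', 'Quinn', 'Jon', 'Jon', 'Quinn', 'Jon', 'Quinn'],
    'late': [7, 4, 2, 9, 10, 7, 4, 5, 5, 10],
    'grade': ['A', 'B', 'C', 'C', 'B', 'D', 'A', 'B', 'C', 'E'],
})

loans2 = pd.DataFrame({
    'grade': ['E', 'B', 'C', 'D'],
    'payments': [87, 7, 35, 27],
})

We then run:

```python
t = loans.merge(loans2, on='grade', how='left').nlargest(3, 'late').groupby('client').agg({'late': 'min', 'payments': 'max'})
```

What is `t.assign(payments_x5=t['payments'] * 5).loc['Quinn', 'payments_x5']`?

435.0

merge on 'grade' (how='left') → 10 rows:
  client  late grade  payments
0  Quinn     7     A       NaN
1    Jon     4     B       7.0
2    Kai     2     C      35.0
3    Kai     9     C      35.0
4  Quinn    10     B       7.0
5    Jon     7     D      27.0
6    Jon     4     A       NaN
7  Quinn     5     B       7.0
8    Jon     5     C      35.0
9  Quinn    10     E      87.0
take 3 rows with largest late:
  client  late grade  payments
4  Quinn    10     B       7.0
9  Quinn    10     E      87.0
3    Kai     9     C      35.0
group by client: min(late), max(payments):
        late  payments
client                
Kai        9      35.0
Quinn     10      87.0
add column payments_x5 = t['payments'] * 5:
        late  payments  payments_x5
client                             
Kai        9      35.0        175.0
Quinn     10      87.0        435.0
Finally, value at row 'Quinn', column 'payments_x5' = 435.0.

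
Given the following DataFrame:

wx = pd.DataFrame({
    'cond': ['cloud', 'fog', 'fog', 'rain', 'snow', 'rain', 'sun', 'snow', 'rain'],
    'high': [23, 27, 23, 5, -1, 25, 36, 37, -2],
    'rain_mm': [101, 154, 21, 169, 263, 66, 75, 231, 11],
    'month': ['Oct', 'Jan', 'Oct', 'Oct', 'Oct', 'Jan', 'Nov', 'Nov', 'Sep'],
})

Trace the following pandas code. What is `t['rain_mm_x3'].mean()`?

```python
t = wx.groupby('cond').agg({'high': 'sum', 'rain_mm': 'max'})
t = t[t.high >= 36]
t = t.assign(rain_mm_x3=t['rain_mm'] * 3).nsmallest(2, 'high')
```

507.0

group by cond: sum(high), max(rain_mm):
       high  rain_mm
cond                
cloud    23      101
fog      50      154
rain     28      169
snow     36      263
sun      36       75
filter rows where high >= 36:
      high  rain_mm
cond               
fog     50      154
snow    36      263
sun     36       75
add column rain_mm_x3 = t['rain_mm'] * 3:
      high  rain_mm  rain_mm_x3
cond                           
fog     50      154         462
snow    36      263         789
sun     36       75         225
take 2 rows with smallest high:
      high  rain_mm  rain_mm_x3
cond                           
snow    36      263         789
sun     36       75         225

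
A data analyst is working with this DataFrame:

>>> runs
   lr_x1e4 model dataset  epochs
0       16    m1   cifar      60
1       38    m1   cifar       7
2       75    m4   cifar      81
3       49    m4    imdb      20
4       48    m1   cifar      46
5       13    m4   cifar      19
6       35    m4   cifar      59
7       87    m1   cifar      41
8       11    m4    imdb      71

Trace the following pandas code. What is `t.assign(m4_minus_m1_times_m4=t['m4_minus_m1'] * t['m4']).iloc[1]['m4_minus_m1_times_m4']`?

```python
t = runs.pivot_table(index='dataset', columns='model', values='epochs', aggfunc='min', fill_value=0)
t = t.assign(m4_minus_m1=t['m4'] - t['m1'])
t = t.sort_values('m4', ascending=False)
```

pivot: rows=dataset, cols=model, min(epochs):
model    m1  m4
dataset        
cifar     7  19
imdb      0  20
add column m4_minus_m1 = t['m4'] - t['m1']:
model    m1  m4  m4_minus_m1
dataset                     
cifar     7  19           12
imdb      0  20           20
sort by m4 descending:
model    m1  m4  m4_minus_m1
dataset                     
imdb      0  20           20
cifar     7  19           12
add column m4_minus_m1_times_m4 = t['m4_minus_m1'] * t['m4']:
model    m1  m4  m4_minus_m1  m4_minus_m1_times_m4
dataset                                           
imdb      0  20           20                   400
cifar     7  19           12                   228
The value at position 1, column 'm4_minus_m1_times_m4' is 228.

228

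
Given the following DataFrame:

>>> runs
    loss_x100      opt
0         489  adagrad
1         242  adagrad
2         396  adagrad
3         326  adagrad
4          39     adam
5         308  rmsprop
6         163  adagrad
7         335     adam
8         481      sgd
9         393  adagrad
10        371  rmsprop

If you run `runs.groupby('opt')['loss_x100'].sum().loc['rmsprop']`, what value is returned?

679

group by opt, sum of loss_x100:
opt
adagrad    2009
adam        374
rmsprop     679
sgd         481
Name: loss_x100, dtype: int64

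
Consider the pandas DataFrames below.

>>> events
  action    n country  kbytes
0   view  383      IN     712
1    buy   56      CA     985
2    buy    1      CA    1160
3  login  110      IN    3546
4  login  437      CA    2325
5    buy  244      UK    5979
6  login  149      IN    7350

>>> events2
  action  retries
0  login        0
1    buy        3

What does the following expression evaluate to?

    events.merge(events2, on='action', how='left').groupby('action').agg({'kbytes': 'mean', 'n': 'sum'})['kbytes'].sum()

7827.0

merge on 'action' (how='left') → 7 rows:
  action    n country  kbytes  retries
0   view  383      IN     712      NaN
1    buy   56      CA     985      3.0
2    buy    1      CA    1160      3.0
3  login  110      IN    3546      0.0
4  login  437      CA    2325      0.0
5    buy  244      UK    5979      3.0
6  login  149      IN    7350      0.0
group by action: mean(kbytes), sum(n):
        kbytes    n
action             
buy     2708.0  301
login   4407.0  696
view     712.0  383
Reading off the sum of column 'kbytes', we get 7827.0.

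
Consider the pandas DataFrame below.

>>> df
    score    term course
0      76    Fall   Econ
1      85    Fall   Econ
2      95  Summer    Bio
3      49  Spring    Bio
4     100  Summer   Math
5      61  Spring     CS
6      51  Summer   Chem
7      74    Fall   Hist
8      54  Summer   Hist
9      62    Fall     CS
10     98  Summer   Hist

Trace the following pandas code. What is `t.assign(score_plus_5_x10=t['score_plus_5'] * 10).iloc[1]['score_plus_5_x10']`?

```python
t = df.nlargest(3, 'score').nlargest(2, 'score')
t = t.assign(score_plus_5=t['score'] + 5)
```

take 3 rows with largest score:
    score    term course
4     100  Summer   Math
10     98  Summer   Hist
2      95  Summer    Bio
take 2 rows with largest score:
    score    term course
4     100  Summer   Math
10     98  Summer   Hist
add column score_plus_5 = t['score'] + 5:
    score    term course  score_plus_5
4     100  Summer   Math           105
10     98  Summer   Hist           103
add column score_plus_5_x10 = t['score_plus_5'] * 10:
    score    term course  score_plus_5  score_plus_5_x10
4     100  Summer   Math           105              1050
10     98  Summer   Hist           103              1030
value at position 1, column 'score_plus_5_x10' → 1030

1030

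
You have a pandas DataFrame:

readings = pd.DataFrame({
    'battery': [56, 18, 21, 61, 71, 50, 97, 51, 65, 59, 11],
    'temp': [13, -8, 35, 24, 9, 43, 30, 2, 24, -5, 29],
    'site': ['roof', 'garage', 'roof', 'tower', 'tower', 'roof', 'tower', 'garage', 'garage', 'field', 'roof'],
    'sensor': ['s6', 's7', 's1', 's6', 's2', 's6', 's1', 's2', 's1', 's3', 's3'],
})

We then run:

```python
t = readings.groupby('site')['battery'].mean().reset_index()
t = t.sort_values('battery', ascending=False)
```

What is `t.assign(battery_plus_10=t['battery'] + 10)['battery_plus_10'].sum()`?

254.5

group by site, mean of battery:
site
field     59.000000
garage    44.666667
roof      34.500000
tower     76.333333
Name: battery, dtype: float64
reset_index():
     site    battery
0   field  59.000000
1  garage  44.666667
2    roof  34.500000
3   tower  76.333333
sort by battery descending:
     site    battery
3   tower  76.333333
0   field  59.000000
1  garage  44.666667
2    roof  34.500000
add column battery_plus_10 = t['battery'] + 10:
     site    battery  battery_plus_10
3   tower  76.333333        86.333333
0   field  59.000000        69.000000
1  garage  44.666667        54.666667
2    roof  34.500000        44.500000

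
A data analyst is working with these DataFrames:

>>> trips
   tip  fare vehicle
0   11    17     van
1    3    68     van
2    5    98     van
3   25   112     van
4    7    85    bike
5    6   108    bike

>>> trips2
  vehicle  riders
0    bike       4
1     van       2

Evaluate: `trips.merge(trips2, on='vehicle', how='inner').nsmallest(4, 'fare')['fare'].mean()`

67.0

merge on 'vehicle' (how='inner') → 6 rows:
   tip  fare vehicle  riders
0   11    17     van       2
1    3    68     van       2
2    5    98     van       2
3   25   112     van       2
4    7    85    bike       4
5    6   108    bike       4
take 4 rows with smallest fare:
   tip  fare vehicle  riders
0   11    17     van       2
1    3    68     van       2
4    7    85    bike       4
2    5    98     van       2
Taking the mean of column 'fare' gives 67.0.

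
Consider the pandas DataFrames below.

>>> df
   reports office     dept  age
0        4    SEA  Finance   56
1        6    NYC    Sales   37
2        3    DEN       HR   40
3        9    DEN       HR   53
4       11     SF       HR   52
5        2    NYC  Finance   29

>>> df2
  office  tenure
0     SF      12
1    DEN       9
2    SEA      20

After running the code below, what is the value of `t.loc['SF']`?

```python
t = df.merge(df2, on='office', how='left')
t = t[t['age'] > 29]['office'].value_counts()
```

1

merge on 'office' (how='left') → 6 rows:
   reports office     dept  age  tenure
0        4    SEA  Finance   56    20.0
1        6    NYC    Sales   37     NaN
2        3    DEN       HR   40     9.0
3        9    DEN       HR   53     9.0
4       11     SF       HR   52    12.0
5        2    NYC  Finance   29     NaN
filter rows where age > 29:
   reports office     dept  age  tenure
0        4    SEA  Finance   56    20.0
1        6    NYC    Sales   37     NaN
2        3    DEN       HR   40     9.0
3        9    DEN       HR   53     9.0
4       11     SF       HR   52    12.0
value_counts of office:
office
DEN    2
SEA    1
NYC    1
SF     1
Name: count, dtype: int64
Hence 1.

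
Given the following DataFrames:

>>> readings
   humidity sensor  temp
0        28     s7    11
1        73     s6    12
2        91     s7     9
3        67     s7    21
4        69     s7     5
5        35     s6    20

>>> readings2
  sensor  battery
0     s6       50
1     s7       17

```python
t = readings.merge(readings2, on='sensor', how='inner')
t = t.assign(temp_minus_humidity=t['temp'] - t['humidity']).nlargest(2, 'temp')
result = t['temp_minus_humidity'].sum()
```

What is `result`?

merge on 'sensor' (how='inner') → 6 rows:
   humidity sensor  temp  battery
0        28     s7    11       17
1        73     s6    12       50
2        91     s7     9       17
3        67     s7    21       17
4        69     s7     5       17
5        35     s6    20       50
add column temp_minus_humidity = t['temp'] - t['humidity']:
   humidity sensor  temp  battery  temp_minus_humidity
0        28     s7    11       17                  -17
1        73     s6    12       50                  -61
2        91     s7     9       17                  -82
3        67     s7    21       17                  -46
4        69     s7     5       17                  -64
5        35     s6    20       50                  -15
take 2 rows with largest temp:
   humidity sensor  temp  battery  temp_minus_humidity
3        67     s7    21       17                  -46
5        35     s6    20       50                  -15

-61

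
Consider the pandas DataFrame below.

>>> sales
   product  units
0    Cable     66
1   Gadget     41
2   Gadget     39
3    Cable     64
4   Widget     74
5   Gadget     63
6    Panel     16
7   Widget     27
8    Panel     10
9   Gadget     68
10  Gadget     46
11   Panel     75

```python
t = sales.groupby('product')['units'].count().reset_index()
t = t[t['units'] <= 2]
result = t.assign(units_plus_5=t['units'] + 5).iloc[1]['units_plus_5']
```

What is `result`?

group by product, count of units:
product
Cable     2
Gadget    5
Panel     3
Widget    2
Name: units, dtype: int64
reset_index():
  product  units
0   Cable      2
1  Gadget      5
2   Panel      3
3  Widget      2
filter rows where units <= 2:
  product  units
0   Cable      2
3  Widget      2
add column units_plus_5 = t['units'] + 5:
  product  units  units_plus_5
0   Cable      2             7
3  Widget      2             7

7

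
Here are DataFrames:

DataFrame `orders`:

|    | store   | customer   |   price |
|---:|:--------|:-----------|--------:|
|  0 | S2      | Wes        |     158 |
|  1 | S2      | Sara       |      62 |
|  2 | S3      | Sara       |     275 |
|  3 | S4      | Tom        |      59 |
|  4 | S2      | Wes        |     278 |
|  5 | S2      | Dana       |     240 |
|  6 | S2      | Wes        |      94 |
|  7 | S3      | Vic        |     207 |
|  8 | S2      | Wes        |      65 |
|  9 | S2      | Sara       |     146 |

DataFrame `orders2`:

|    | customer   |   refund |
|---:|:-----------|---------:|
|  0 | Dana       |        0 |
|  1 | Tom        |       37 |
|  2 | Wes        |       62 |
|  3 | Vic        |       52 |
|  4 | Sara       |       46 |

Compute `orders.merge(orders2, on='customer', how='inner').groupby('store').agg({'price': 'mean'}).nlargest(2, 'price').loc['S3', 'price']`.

merge on 'customer' (how='inner') → 10 rows:
  store customer  price  refund
0    S2      Wes    158      62
1    S2     Sara     62      46
2    S3     Sara    275      46
3    S4      Tom     59      37
4    S2      Wes    278      62
5    S2     Dana    240       0
6    S2      Wes     94      62
7    S3      Vic    207      52
8    S2      Wes     65      62
9    S2     Sara    146      46
group by store, mean of price:
       price
store       
S2     149.0
S3     241.0
S4      59.0
take 2 rows with largest price:
       price
store       
S3     241.0
S2     149.0

241.0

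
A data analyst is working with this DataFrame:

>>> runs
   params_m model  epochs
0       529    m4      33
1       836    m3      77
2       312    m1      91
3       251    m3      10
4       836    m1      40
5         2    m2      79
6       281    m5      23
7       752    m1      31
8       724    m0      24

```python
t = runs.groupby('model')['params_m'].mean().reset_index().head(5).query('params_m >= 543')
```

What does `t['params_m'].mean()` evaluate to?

group by model, mean of params_m:
model
m0    724.000000
m1    633.333333
m2      2.000000
m3    543.500000
m4    529.000000
m5    281.000000
Name: params_m, dtype: float64
reset_index():
  model    params_m
0    m0  724.000000
1    m1  633.333333
2    m2    2.000000
3    m3  543.500000
4    m4  529.000000
5    m5  281.000000
take first 5 rows:
  model    params_m
0    m0  724.000000
1    m1  633.333333
2    m2    2.000000
3    m3  543.500000
4    m4  529.000000
filter rows where params_m >= 543:
  model    params_m
0    m0  724.000000
1    m1  633.333333
3    m3  543.500000

633.611111111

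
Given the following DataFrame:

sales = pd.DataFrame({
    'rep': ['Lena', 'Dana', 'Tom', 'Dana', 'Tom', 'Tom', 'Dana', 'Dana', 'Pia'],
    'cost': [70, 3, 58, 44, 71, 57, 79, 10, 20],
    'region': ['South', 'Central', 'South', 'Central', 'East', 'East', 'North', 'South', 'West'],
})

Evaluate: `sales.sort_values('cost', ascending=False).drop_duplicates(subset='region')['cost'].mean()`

56.8

sort by cost descending:
    rep  cost   region
6  Dana    79    North
4   Tom    71     East
0  Lena    70    South
2   Tom    58    South
5   Tom    57     East
3  Dana    44  Central
8   Pia    20     West
7  Dana    10    South
1  Dana     3  Central
drop duplicate region (keep=first):
    rep  cost   region
6  Dana    79    North
4   Tom    71     East
0  Lena    70    South
3  Dana    44  Central
8   Pia    20     West
Finally, mean of column 'cost' = 56.8.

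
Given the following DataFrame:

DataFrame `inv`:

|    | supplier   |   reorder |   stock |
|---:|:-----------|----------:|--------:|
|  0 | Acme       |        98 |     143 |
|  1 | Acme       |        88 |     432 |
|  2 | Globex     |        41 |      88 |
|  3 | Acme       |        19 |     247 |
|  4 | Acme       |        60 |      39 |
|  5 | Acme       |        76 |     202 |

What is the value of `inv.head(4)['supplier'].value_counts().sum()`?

take first 4 rows:
  supplier  reorder  stock
0     Acme       98    143
1     Acme       88    432
2   Globex       41     88
3     Acme       19    247
value_counts of supplier:
supplier
Acme      3
Globex    1
Name: count, dtype: int64

4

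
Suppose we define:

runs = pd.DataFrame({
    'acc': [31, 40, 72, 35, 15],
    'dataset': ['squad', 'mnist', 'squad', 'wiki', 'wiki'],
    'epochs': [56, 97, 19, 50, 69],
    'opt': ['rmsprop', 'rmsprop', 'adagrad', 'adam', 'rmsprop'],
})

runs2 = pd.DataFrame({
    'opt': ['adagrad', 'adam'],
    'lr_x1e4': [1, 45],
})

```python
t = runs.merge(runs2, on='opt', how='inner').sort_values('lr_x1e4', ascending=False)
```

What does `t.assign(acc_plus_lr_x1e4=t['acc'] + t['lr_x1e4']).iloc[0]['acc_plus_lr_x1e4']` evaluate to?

80

merge on 'opt' (how='inner') → 2 rows:
   acc dataset  epochs      opt  lr_x1e4
0   72   squad      19  adagrad        1
1   35    wiki      50     adam       45
sort by lr_x1e4 descending:
   acc dataset  epochs      opt  lr_x1e4
1   35    wiki      50     adam       45
0   72   squad      19  adagrad        1
add column acc_plus_lr_x1e4 = t['acc'] + t['lr_x1e4']:
   acc dataset  epochs      opt  lr_x1e4  acc_plus_lr_x1e4
1   35    wiki      50     adam       45                80
0   72   squad      19  adagrad        1                73
The value at position 0, column 'acc_plus_lr_x1e4' is 80.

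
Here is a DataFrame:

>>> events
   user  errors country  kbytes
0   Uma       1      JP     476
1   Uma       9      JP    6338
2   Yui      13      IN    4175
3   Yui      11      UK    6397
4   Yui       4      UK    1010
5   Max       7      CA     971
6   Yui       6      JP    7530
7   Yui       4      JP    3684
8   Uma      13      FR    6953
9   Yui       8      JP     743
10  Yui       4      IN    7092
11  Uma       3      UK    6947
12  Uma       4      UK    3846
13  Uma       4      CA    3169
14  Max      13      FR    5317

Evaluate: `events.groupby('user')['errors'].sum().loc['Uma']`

group by user, sum of errors:
user
Max    20
Uma    34
Yui    50
Name: errors, dtype: int64

34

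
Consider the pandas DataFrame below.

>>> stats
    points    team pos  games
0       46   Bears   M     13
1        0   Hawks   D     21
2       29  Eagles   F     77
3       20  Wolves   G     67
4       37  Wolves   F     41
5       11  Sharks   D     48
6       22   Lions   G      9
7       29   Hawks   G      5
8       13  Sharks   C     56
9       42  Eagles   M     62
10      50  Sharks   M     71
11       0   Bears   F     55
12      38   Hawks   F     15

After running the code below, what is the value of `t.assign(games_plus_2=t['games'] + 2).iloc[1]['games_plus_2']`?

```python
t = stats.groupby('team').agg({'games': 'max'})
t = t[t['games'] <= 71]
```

23

group by team, max of games:
        games
team         
Bears      55
Eagles     77
Hawks      21
Lions       9
Sharks     71
Wolves     67
filter rows where games <= 71:
        games
team         
Bears      55
Hawks      21
Lions       9
Sharks     71
Wolves     67
add column games_plus_2 = t['games'] + 2:
        games  games_plus_2
team                       
Bears      55            57
Hawks      21            23
Lions       9            11
Sharks     71            73
Wolves     67            69
So iloc[1]['games_plus_2'] = 23.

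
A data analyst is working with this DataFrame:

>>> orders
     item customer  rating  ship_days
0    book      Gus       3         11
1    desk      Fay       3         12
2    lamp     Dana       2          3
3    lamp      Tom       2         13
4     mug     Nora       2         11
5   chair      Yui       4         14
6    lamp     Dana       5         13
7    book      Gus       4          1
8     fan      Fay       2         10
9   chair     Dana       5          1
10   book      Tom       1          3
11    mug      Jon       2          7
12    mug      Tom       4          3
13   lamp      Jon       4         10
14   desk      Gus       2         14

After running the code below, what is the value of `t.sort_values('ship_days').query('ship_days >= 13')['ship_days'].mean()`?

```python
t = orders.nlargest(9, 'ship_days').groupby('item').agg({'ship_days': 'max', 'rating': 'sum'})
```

13.6666666667

take 9 rows with largest ship_days:
     item customer  rating  ship_days
5   chair      Yui       4         14
14   desk      Gus       2         14
3    lamp      Tom       2         13
6    lamp     Dana       5         13
1    desk      Fay       3         12
0    book      Gus       3         11
4     mug     Nora       2         11
8     fan      Fay       2         10
13   lamp      Jon       4         10
group by item: max(ship_days), sum(rating):
       ship_days  rating
item                    
book          11       3
chair         14       4
desk          14       5
fan           10       2
lamp          13      11
mug           11       2
sort by ship_days:
       ship_days  rating
item                    
fan           10       2
book          11       3
mug           11       2
lamp          13      11
chair         14       4
desk          14       5
filter rows where ship_days >= 13:
       ship_days  rating
item                    
lamp          13      11
chair         14       4
desk          14       5
mean of column 'ship_days' → 13.6666666667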